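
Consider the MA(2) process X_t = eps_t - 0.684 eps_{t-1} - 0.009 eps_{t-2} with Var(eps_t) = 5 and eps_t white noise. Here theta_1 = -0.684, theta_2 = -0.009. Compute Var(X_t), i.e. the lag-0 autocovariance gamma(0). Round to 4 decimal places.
\gamma(0) = 7.3397

For an MA(q) process X_t = eps_t + sum_i theta_i eps_{t-i} with
Var(eps_t) = sigma^2, the variance is
  gamma(0) = sigma^2 * (1 + sum_i theta_i^2).
  sum_i theta_i^2 = (-0.684)^2 + (-0.009)^2 = 0.467856 + 0.000081 = 0.467937.
  gamma(0) = 5 * (1 + 0.467937) = 5 * 1.467937 = 7.339685, which rounds to 7.3397.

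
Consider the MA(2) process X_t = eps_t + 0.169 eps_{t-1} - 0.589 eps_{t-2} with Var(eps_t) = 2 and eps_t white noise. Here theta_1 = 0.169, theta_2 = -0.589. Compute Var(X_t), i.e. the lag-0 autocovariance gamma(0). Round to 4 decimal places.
\gamma(0) = 2.7510

For an MA(q) process X_t = eps_t + sum_i theta_i eps_{t-i} with
Var(eps_t) = sigma^2, the variance is
  gamma(0) = sigma^2 * (1 + sum_i theta_i^2).
  sum_i theta_i^2 = (0.169)^2 + (-0.589)^2 = 0.028561 + 0.346921 = 0.375482.
  gamma(0) = 2 * (1 + 0.375482) = 2 * 1.375482 = 2.750964, which rounds to 2.7510.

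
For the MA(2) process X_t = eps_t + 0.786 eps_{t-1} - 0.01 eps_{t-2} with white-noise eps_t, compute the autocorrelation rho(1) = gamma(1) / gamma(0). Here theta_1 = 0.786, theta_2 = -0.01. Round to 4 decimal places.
\rho(1) = 0.4810

For an MA(q) process with theta_0 = 1, the autocovariance is
  gamma(k) = sigma^2 * sum_{i=0..q-k} theta_i * theta_{i+k},
and rho(k) = gamma(k) / gamma(0). Sigma^2 cancels.
  numerator   = (1)*(0.786) + (0.786)*(-0.01) = 0.77814.
  denominator = (1)^2 + (0.786)^2 + (-0.01)^2 = 1.617896.
  rho(1) = 0.77814 / 1.617896 = 0.4810.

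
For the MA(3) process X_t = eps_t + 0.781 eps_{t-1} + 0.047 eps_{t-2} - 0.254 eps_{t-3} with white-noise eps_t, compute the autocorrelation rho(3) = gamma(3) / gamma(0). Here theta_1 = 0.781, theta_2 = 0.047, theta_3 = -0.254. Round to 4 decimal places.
\rho(3) = -0.1515

For an MA(q) process with theta_0 = 1, the autocovariance is
  gamma(k) = sigma^2 * sum_{i=0..q-k} theta_i * theta_{i+k},
and rho(k) = gamma(k) / gamma(0). Sigma^2 cancels.
  numerator   = (1)*(-0.254) = -0.254.
  denominator = (1)^2 + (0.781)^2 + (0.047)^2 + (-0.254)^2 = 1.676686.
  rho(3) = -0.254 / 1.676686 = -0.1515.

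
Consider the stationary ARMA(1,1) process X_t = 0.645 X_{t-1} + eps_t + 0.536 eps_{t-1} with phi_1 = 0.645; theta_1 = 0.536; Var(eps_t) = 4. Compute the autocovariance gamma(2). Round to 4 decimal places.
\gamma(2) = 7.0215

Multiply the model equation by X_{t-k} and take expectations. With theta_0 = psi_0 = 1 and psi_j the MA(infinity) weights, this gives
  gamma(k) - sum_i phi_i gamma(k-i) = c_k,
  c_k = sigma^2 * sum_{j=k..q} theta_j psi_{j-k}   (c_k = 0 for k > q),
using gamma(-m) = gamma(m).
psi-weights needed (psi_j = theta_j + sum_i phi_i psi_{j-i}):
  psi_1 = theta_1 + phi_1 = 0.536 + (0.645) = 1.181
Right-hand sides:
  c_0 = sigma^2 (1 + theta_1 psi_1) = 4 * (1 + (0.536)(1.181)) = 4 * 1.633016 = 6.532064
  c_1 = sigma^2 theta_1 = 4 * (0.536) = 2.144
  c_2 = 0
Equations for k = 0 and k = 1 (AR order 1):
  gamma(0) = phi_1 gamma(1) + c_0
  gamma(1) = phi_1 gamma(0) + c_1
Substituting the second into the first: gamma(0) (1 - phi_1^2) = c_0 + phi_1 c_1, so
  gamma(0) = (c_0 + phi_1 c_1) / (1 - phi_1^2) = (6.532064 + (0.645)(2.144)) / (1 - (0.645)^2) = 7.914944 / 0.583975 = 13.553567.
  gamma(1) = phi_1 gamma(0) + c_1 = (0.645)(13.553567) + (2.144) = 10.88605.
For k = 2 (> q): gamma(2) = phi_1 gamma(1) = (0.645)(10.88605) = 7.021503.
Therefore gamma(2) = 7.0215 (to 4 decimal places).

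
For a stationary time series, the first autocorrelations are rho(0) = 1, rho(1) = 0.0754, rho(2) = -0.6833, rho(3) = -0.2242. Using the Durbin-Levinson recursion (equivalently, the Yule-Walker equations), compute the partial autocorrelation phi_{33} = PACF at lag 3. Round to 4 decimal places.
\phi_{33} = -0.1639

The PACF at lag k is phi_{kk}, the last component of the solution
to the Yule-Walker system G_k phi = r_k where
  (G_k)_{ij} = rho(|i - j|), (r_k)_i = rho(i), i,j = 1..k.
Equivalently, Durbin-Levinson gives phi_{kk} iteratively:
  phi_{11} = rho(1)
  phi_{kk} = [rho(k) - sum_{j=1..k-1} phi_{k-1,j} rho(k-j)]
            / [1 - sum_{j=1..k-1} phi_{k-1,j} rho(j)],
  phi_{k,j} = phi_{k-1,j} - phi_{kk} phi_{k-1,k-j},  j = 1..k-1.
Step k = 1:
  phi_11 = rho(1) = 0.0754.
Step k = 2:
  phi_22 = [rho(2) - phi_11 rho(1)] / [1 - phi_11 rho(1)] = [-0.6833 - (0.0754)(0.0754)] / [1 - (0.0754)(0.0754)]
         = -0.68898516 / 0.99431484 = -0.692925.
  Update: phi_21 = phi_11 - phi_22 phi_11 = 0.0754 - (-0.692925)(0.0754) = 0.127647.
Step k = 3:
  phi_33 = [rho(3) - phi_21 rho(2) - phi_22 rho(1)] / [1 - phi_21 rho(1) - phi_22 rho(2)]
    numerator   = -0.2242 - (0.127647)(-0.6833) - (-0.692925)(0.0754) = -0.08473263
    denominator = 1 - (0.127647)(0.0754) - (-0.692925)(-0.6833) = 0.51690011
  phi_33 = -0.08473263 / 0.51690011 = -0.1639.
Therefore phi_{33} = -0.1639.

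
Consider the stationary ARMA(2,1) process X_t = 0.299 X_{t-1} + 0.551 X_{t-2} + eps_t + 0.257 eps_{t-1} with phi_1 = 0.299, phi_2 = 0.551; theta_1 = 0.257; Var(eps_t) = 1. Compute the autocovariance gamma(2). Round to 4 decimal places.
\gamma(2) = 2.8968

Multiply the model equation by X_{t-k} and take expectations. With theta_0 = psi_0 = 1 and psi_j the MA(infinity) weights, this gives
  gamma(k) - sum_i phi_i gamma(k-i) = c_k,
  c_k = sigma^2 * sum_{j=k..q} theta_j psi_{j-k}   (c_k = 0 for k > q),
using gamma(-m) = gamma(m).
psi-weights needed (psi_j = theta_j + sum_i phi_i psi_{j-i}):
  psi_1 = theta_1 + phi_1 = 0.257 + (0.299) = 0.556
Right-hand sides:
  c_0 = sigma^2 (1 + theta_1 psi_1) = 1 * (1 + (0.257)(0.556)) = 1 * 1.142892 = 1.142892
  c_1 = sigma^2 theta_1 = 1 * (0.257) = 0.257
  c_2 = 0
Equations for k = 0, 1, 2 (AR order 2, c_2 = 0):
  (E0) gamma(0) = phi_1 gamma(1) + phi_2 gamma(2) + c_0
  (E1) gamma(1) = phi_1 gamma(0) + phi_2 gamma(1) + c_1
  (E2) gamma(2) = phi_1 gamma(1) + phi_2 gamma(0)
From (E1): gamma(1) = A gamma(0) + B with
  A = phi_1 / (1 - phi_2) = 0.299 / 0.449 = 0.665924,   B = c_1 / (1 - phi_2) = 0.257 / 0.449 = 0.572383.
Insert (E2) into (E0): gamma(0) (1 - phi_2^2) = phi_1 (1 + phi_2) gamma(1) + c_0.
  phi_1 (1 + phi_2) = (0.299)(1.551) = 0.463749,   1 - phi_2^2 = 0.696399.
Replace gamma(1) by A gamma(0) + B and collect gamma(0):
  gamma(0) [0.696399 - (0.463749)(0.665924)] = (0.463749)(0.572383) + 1.142892
  gamma(0) * 0.387577 = 1.408334
  gamma(0) = 1.408334 / 0.387577 = 3.633686.
  gamma(1) = A gamma(0) + B = (0.665924)(3.633686) + (0.572383) = 2.992143.
  gamma(2) = phi_1 gamma(1) + phi_2 gamma(0) = (0.299)(2.992143) + (0.551)(3.633686) = 2.896812.
Therefore gamma(2) = 2.8968 (to 4 decimal places).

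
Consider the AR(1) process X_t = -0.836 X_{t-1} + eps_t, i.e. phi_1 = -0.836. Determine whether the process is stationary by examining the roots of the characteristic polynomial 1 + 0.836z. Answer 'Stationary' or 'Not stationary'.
\text{Stationary}

The AR(p) characteristic polynomial is P(z) = 1 + 0.836z.
Stationarity requires all roots to lie outside the unit circle, i.e. |z| > 1 for every root.
This is linear in z: 1 + (0.836) z = 0  =>  z = -1/(0.836) = -1.196172,  |z| = 1.196172.
Moduli of all roots: 1.1962.
All moduli strictly greater than 1? Yes.
Verdict: Stationary.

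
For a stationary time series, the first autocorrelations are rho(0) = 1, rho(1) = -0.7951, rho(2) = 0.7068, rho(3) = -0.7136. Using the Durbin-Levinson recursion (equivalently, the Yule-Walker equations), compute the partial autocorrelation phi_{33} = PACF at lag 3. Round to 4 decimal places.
\phi_{33} = -0.2958

The PACF at lag k is phi_{kk}, the last component of the solution
to the Yule-Walker system G_k phi = r_k where
  (G_k)_{ij} = rho(|i - j|), (r_k)_i = rho(i), i,j = 1..k.
Equivalently, Durbin-Levinson gives phi_{kk} iteratively:
  phi_{11} = rho(1)
  phi_{kk} = [rho(k) - sum_{j=1..k-1} phi_{k-1,j} rho(k-j)]
            / [1 - sum_{j=1..k-1} phi_{k-1,j} rho(j)],
  phi_{k,j} = phi_{k-1,j} - phi_{kk} phi_{k-1,k-j},  j = 1..k-1.
Step k = 1:
  phi_11 = rho(1) = -0.7951.
Step k = 2:
  phi_22 = [rho(2) - phi_11 rho(1)] / [1 - phi_11 rho(1)] = [0.7068 - (-0.7951)(-0.7951)] / [1 - (-0.7951)(-0.7951)]
         = 0.07461599 / 0.36781599 = 0.202862.
  Update: phi_21 = phi_11 - phi_22 phi_11 = -0.7951 - (0.202862)(-0.7951) = -0.633804.
Step k = 3:
  phi_33 = [rho(3) - phi_21 rho(2) - phi_22 rho(1)] / [1 - phi_21 rho(1) - phi_22 rho(2)]
    numerator   = -0.7136 - (-0.633804)(0.7068) - (0.202862)(-0.7951) = -0.10433139
    denominator = 1 - (-0.633804)(-0.7951) - (0.202862)(0.7068) = 0.35267922
  phi_33 = -0.10433139 / 0.35267922 = -0.2958.
Therefore phi_{33} = -0.2958.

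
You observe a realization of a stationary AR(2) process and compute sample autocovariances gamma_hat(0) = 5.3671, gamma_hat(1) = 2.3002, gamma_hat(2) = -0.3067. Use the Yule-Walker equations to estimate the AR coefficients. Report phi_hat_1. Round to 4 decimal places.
\hat\phi_{1} = 0.5550

The Yule-Walker equations for an AR(p) process read, in matrix form,
  Gamma_p phi = r_p,   with   (Gamma_p)_{ij} = gamma(|i - j|),
                       (r_p)_i = gamma(i),   i,j = 1..p.
Substitute the sample gammas (Toeplitz matrix and right-hand side of size 2):
  Gamma_p = [[5.3671, 2.3002], [2.3002, 5.3671]]
  r_p     = [2.3002, -0.3067]
Written out:
  5.3671 phi_1 + 2.3002 phi_2 = 2.3002
  2.3002 phi_1 + 5.3671 phi_2 = -0.3067
Solve by Cramer's rule:
  det = gamma(0)^2 - gamma(1)^2 = (5.3671)^2 - (2.3002)^2 = 28.80576241 - 5.29092004 = 23.51484237
  phi_hat_1 = [gamma(1) gamma(0) - gamma(1) gamma(2)] / det = [(2.3002)(5.3671) - (2.3002)(-0.3067)] / 23.51484237 = 13.05087476 / 23.51484237 = 0.555
  phi_hat_2 = [gamma(0) gamma(2) - gamma(1)^2] / det = [(5.3671)(-0.3067) - (2.3002)^2] / 23.51484237 = -6.93700961 / 23.51484237 = -0.295
So phi_hat = [0.5550, -0.2950].
Therefore phi_hat_1 = 0.5550.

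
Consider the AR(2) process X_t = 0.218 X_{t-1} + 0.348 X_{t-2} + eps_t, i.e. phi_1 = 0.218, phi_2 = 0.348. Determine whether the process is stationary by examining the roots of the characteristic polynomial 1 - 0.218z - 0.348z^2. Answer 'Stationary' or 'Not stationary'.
\text{Stationary}

The AR(p) characteristic polynomial is P(z) = 1 - 0.218z - 0.348z^2.
Stationarity requires all roots to lie outside the unit circle, i.e. |z| > 1 for every root.
Set 1 + (-0.218) z + (-0.348) z^2 = 0, i.e. a z^2 + b z + c = 0 with a = -0.348, b = -0.218, c = 1.
Discriminant D = b^2 - 4ac = (-0.218)^2 - 4*(-0.348)*1 = 0.047524 - (-1.392) = 1.439524.
D >= 0, so the roots are real: z = (-b +/- sqrt(D)) / (2a) = (0.218 +/- 1.199802) / (-0.696).
  z_1 = (0.218 + 1.199802) / (-0.696) = -2.0371,   |z_1| = 2.0371.
  z_2 = (0.218 - 1.199802) / (-0.696) = 1.4106,   |z_2| = 1.4106.
Moduli of all roots: 2.0371, 1.4106.
All moduli strictly greater than 1? Yes.
Verdict: Stationary.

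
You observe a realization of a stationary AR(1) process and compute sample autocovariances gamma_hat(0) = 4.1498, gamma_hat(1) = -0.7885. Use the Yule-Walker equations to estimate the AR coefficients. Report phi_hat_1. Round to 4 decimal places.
\hat\phi_{1} = -0.1900

The Yule-Walker equations for an AR(p) process read, in matrix form,
  Gamma_p phi = r_p,   with   (Gamma_p)_{ij} = gamma(|i - j|),
                       (r_p)_i = gamma(i),   i,j = 1..p.
Substitute the sample gammas (Toeplitz matrix and right-hand side of size 1):
  Gamma_p = [[4.1498]]
  r_p     = [-0.7885]
With p = 1 this is the single equation gamma(0) phi_1 = gamma(1):
  phi_hat_1 = gamma(1) / gamma(0) = -0.7885 / 4.1498 = -0.1900.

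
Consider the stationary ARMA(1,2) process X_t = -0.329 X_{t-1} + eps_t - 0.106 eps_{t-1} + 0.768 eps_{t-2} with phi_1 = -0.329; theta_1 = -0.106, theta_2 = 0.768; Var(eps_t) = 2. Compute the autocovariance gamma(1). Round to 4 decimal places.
\gamma(1) = -2.2752

Multiply the model equation by X_{t-k} and take expectations. With theta_0 = psi_0 = 1 and psi_j the MA(infinity) weights, this gives
  gamma(k) - sum_i phi_i gamma(k-i) = c_k,
  c_k = sigma^2 * sum_{j=k..q} theta_j psi_{j-k}   (c_k = 0 for k > q),
using gamma(-m) = gamma(m).
psi-weights needed (psi_j = theta_j + sum_i phi_i psi_{j-i}):
  psi_1 = theta_1 + phi_1 = -0.106 + (-0.329) = -0.435
  psi_2 = theta_2 + phi_1 psi_1 = 0.768 + (-0.329)(-0.435) = 0.911115
Right-hand sides:
  c_0 = sigma^2 (1 + theta_1 psi_1 + theta_2 psi_2) = 2 * (1 + (-0.106)(-0.435) + (0.768)(0.911115)) = 2 * 1.745846 = 3.491693
  c_1 = sigma^2 (theta_1 + theta_2 psi_1) = 2 * (-0.106 + (0.768)(-0.435)) = -0.88016
  c_2 = sigma^2 theta_2 = 2 * (0.768) = 1.536
Equations for k = 0 and k = 1 (AR order 1):
  gamma(0) = phi_1 gamma(1) + c_0
  gamma(1) = phi_1 gamma(0) + c_1
Substituting the second into the first: gamma(0) (1 - phi_1^2) = c_0 + phi_1 c_1, so
  gamma(0) = (c_0 + phi_1 c_1) / (1 - phi_1^2) = (3.491693 + (-0.329)(-0.88016)) / (1 - (-0.329)^2) = 3.781265 / 0.891759 = 4.240232.
  gamma(1) = phi_1 gamma(0) + c_1 = (-0.329)(4.240232) + (-0.88016) = -2.275196.
Therefore gamma(1) = -2.2752 (to 4 decimal places).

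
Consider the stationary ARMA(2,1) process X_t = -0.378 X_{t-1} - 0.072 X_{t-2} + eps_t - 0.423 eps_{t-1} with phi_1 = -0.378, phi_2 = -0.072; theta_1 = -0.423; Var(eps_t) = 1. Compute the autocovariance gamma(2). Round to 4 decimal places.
\gamma(2) = 0.2531

Multiply the model equation by X_{t-k} and take expectations. With theta_0 = psi_0 = 1 and psi_j the MA(infinity) weights, this gives
  gamma(k) - sum_i phi_i gamma(k-i) = c_k,
  c_k = sigma^2 * sum_{j=k..q} theta_j psi_{j-k}   (c_k = 0 for k > q),
using gamma(-m) = gamma(m).
psi-weights needed (psi_j = theta_j + sum_i phi_i psi_{j-i}):
  psi_1 = theta_1 + phi_1 = -0.423 + (-0.378) = -0.801
Right-hand sides:
  c_0 = sigma^2 (1 + theta_1 psi_1) = 1 * (1 + (-0.423)(-0.801)) = 1 * 1.338823 = 1.338823
  c_1 = sigma^2 theta_1 = 1 * (-0.423) = -0.423
  c_2 = 0
Equations for k = 0, 1, 2 (AR order 2, c_2 = 0):
  (E0) gamma(0) = phi_1 gamma(1) + phi_2 gamma(2) + c_0
  (E1) gamma(1) = phi_1 gamma(0) + phi_2 gamma(1) + c_1
  (E2) gamma(2) = phi_1 gamma(1) + phi_2 gamma(0)
From (E1): gamma(1) = A gamma(0) + B with
  A = phi_1 / (1 - phi_2) = -0.378 / 1.072 = -0.352612,   B = c_1 / (1 - phi_2) = -0.423 / 1.072 = -0.39459.
Insert (E2) into (E0): gamma(0) (1 - phi_2^2) = phi_1 (1 + phi_2) gamma(1) + c_0.
  phi_1 (1 + phi_2) = (-0.378)(0.928) = -0.350784,   1 - phi_2^2 = 0.994816.
Replace gamma(1) by A gamma(0) + B and collect gamma(0):
  gamma(0) [0.994816 - (-0.350784)(-0.352612)] = (-0.350784)(-0.39459) + 1.338823
  gamma(0) * 0.871125 = 1.477239
  gamma(0) = 1.477239 / 0.871125 = 1.695782.
  gamma(1) = A gamma(0) + B = (-0.352612)(1.695782) + (-0.39459) = -0.992543.
  gamma(2) = phi_1 gamma(1) + phi_2 gamma(0) = (-0.378)(-0.992543) + (-0.072)(1.695782) = 0.253085.
Therefore gamma(2) = 0.2531 (to 4 decimal places).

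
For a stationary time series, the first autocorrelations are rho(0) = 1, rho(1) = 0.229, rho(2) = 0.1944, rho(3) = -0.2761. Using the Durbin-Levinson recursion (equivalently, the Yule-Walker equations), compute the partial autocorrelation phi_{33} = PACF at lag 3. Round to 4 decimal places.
\phi_{33} = -0.3760

The PACF at lag k is phi_{kk}, the last component of the solution
to the Yule-Walker system G_k phi = r_k where
  (G_k)_{ij} = rho(|i - j|), (r_k)_i = rho(i), i,j = 1..k.
Equivalently, Durbin-Levinson gives phi_{kk} iteratively:
  phi_{11} = rho(1)
  phi_{kk} = [rho(k) - sum_{j=1..k-1} phi_{k-1,j} rho(k-j)]
            / [1 - sum_{j=1..k-1} phi_{k-1,j} rho(j)],
  phi_{k,j} = phi_{k-1,j} - phi_{kk} phi_{k-1,k-j},  j = 1..k-1.
Step k = 1:
  phi_11 = rho(1) = 0.229.
Step k = 2:
  phi_22 = [rho(2) - phi_11 rho(1)] / [1 - phi_11 rho(1)] = [0.1944 - (0.229)(0.229)] / [1 - (0.229)(0.229)]
         = 0.141959 / 0.947559 = 0.149815.
  Update: phi_21 = phi_11 - phi_22 phi_11 = 0.229 - (0.149815)(0.229) = 0.194692.
Step k = 3:
  phi_33 = [rho(3) - phi_21 rho(2) - phi_22 rho(1)] / [1 - phi_21 rho(1) - phi_22 rho(2)]
    numerator   = -0.2761 - (0.194692)(0.1944) - (0.149815)(0.229) = -0.34825592
    denominator = 1 - (0.194692)(0.229) - (0.149815)(0.1944) = 0.92629135
  phi_33 = -0.34825592 / 0.92629135 = -0.376.
Therefore phi_{33} = -0.3760.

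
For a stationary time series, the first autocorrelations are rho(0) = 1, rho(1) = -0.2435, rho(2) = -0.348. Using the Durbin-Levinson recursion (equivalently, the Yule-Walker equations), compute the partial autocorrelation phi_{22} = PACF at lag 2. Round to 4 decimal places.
\phi_{22} = -0.4330

The PACF at lag k is phi_{kk}, the last component of the solution
to the Yule-Walker system G_k phi = r_k where
  (G_k)_{ij} = rho(|i - j|), (r_k)_i = rho(i), i,j = 1..k.
Equivalently, Durbin-Levinson gives phi_{kk} iteratively:
  phi_{11} = rho(1)
  phi_{kk} = [rho(k) - sum_{j=1..k-1} phi_{k-1,j} rho(k-j)]
            / [1 - sum_{j=1..k-1} phi_{k-1,j} rho(j)],
  phi_{k,j} = phi_{k-1,j} - phi_{kk} phi_{k-1,k-j},  j = 1..k-1.
Step k = 1:
  phi_11 = rho(1) = -0.2435.
Step k = 2:
  phi_22 = [rho(2) - phi_11 rho(1)] / [1 - phi_11 rho(1)] = [-0.348 - (-0.2435)(-0.2435)] / [1 - (-0.2435)(-0.2435)]
         = -0.40729225 / 0.94070775 = -0.433.
Therefore phi_{22} = -0.4330.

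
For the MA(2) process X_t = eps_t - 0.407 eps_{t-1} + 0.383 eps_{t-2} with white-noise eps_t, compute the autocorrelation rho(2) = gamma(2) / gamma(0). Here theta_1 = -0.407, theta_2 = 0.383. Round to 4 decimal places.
\rho(2) = 0.2918

For an MA(q) process with theta_0 = 1, the autocovariance is
  gamma(k) = sigma^2 * sum_{i=0..q-k} theta_i * theta_{i+k},
and rho(k) = gamma(k) / gamma(0). Sigma^2 cancels.
  numerator   = (1)*(0.383) = 0.383.
  denominator = (1)^2 + (-0.407)^2 + (0.383)^2 = 1.312338.
  rho(2) = 0.383 / 1.312338 = 0.2918.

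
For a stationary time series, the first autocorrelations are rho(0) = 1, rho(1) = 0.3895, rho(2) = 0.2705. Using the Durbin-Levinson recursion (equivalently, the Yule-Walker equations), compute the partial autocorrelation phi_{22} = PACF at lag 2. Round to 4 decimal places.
\phi_{22} = 0.1400

The PACF at lag k is phi_{kk}, the last component of the solution
to the Yule-Walker system G_k phi = r_k where
  (G_k)_{ij} = rho(|i - j|), (r_k)_i = rho(i), i,j = 1..k.
Equivalently, Durbin-Levinson gives phi_{kk} iteratively:
  phi_{11} = rho(1)
  phi_{kk} = [rho(k) - sum_{j=1..k-1} phi_{k-1,j} rho(k-j)]
            / [1 - sum_{j=1..k-1} phi_{k-1,j} rho(j)],
  phi_{k,j} = phi_{k-1,j} - phi_{kk} phi_{k-1,k-j},  j = 1..k-1.
Step k = 1:
  phi_11 = rho(1) = 0.3895.
Step k = 2:
  phi_22 = [rho(2) - phi_11 rho(1)] / [1 - phi_11 rho(1)] = [0.2705 - (0.3895)(0.3895)] / [1 - (0.3895)(0.3895)]
         = 0.11878975 / 0.84828975 = 0.14.
Therefore phi_{22} = 0.1400.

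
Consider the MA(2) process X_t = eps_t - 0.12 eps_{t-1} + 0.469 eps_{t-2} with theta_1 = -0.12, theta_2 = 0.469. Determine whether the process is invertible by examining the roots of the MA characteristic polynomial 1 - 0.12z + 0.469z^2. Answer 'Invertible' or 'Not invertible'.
\text{Invertible}

The MA(q) characteristic polynomial is P(z) = 1 - 0.12z + 0.469z^2.
Invertibility requires all roots to lie outside the unit circle, i.e. |z| > 1 for every root.
Set 1 + (-0.12) z + (0.469) z^2 = 0, i.e. a z^2 + b z + c = 0 with a = 0.469, b = -0.12, c = 1.
Discriminant D = b^2 - 4ac = (-0.12)^2 - 4*(0.469)*1 = 0.0144 - (1.876) = -1.8616.
D < 0, so the roots are the complex-conjugate pair z = (-b +/- i sqrt(-D)) / (2a) = 0.1279 +/- 1.4546i.
For a conjugate pair |z|^2 = z * conj(z) = (product of roots) = c/a = 1/(0.469) = 2.132196, so |z| = sqrt(2.132196) = 1.4602 for both roots.
Moduli of all roots: 1.4602, 1.4602.
All moduli strictly greater than 1? Yes.
Verdict: Invertible.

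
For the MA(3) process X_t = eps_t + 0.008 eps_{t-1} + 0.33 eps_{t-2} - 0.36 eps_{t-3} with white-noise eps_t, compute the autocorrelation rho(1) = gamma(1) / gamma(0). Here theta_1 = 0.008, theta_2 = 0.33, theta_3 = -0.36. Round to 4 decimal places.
\rho(1) = -0.0873

For an MA(q) process with theta_0 = 1, the autocovariance is
  gamma(k) = sigma^2 * sum_{i=0..q-k} theta_i * theta_{i+k},
and rho(k) = gamma(k) / gamma(0). Sigma^2 cancels.
  numerator   = (1)*(0.008) + (0.008)*(0.33) + (0.33)*(-0.36) = -0.10816.
  denominator = (1)^2 + (0.008)^2 + (0.33)^2 + (-0.36)^2 = 1.238564.
  rho(1) = -0.10816 / 1.238564 = -0.0873.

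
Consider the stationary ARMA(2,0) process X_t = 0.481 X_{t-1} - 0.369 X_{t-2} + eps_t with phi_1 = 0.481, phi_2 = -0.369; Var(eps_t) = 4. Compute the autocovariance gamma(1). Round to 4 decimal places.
\gamma(1) = 1.8561

Multiply the model equation by X_{t-k} and take expectations. With theta_0 = psi_0 = 1 and psi_j the MA(infinity) weights, this gives
  gamma(k) - sum_i phi_i gamma(k-i) = c_k,
  c_k = sigma^2 * sum_{j=k..q} theta_j psi_{j-k}   (c_k = 0 for k > q),
using gamma(-m) = gamma(m).
Pure AR (q = 0): c_0 = sigma^2 = 4, c_k = 0 for k >= 1.
Equations for k = 0, 1, 2 (AR order 2, c_2 = 0):
  (E0) gamma(0) = phi_1 gamma(1) + phi_2 gamma(2) + c_0
  (E1) gamma(1) = phi_1 gamma(0) + phi_2 gamma(1) + c_1
  (E2) gamma(2) = phi_1 gamma(1) + phi_2 gamma(0)
From (E1): gamma(1) = A gamma(0) + B with
  A = phi_1 / (1 - phi_2) = 0.481 / 1.369 = 0.351351,   B = c_1 / (1 - phi_2) = 0 / 1.369 = 0.
Insert (E2) into (E0): gamma(0) (1 - phi_2^2) = phi_1 (1 + phi_2) gamma(1) + c_0.
  phi_1 (1 + phi_2) = (0.481)(0.631) = 0.303511,   1 - phi_2^2 = 0.863839.
Replace gamma(1) by A gamma(0) + B and collect gamma(0):
  gamma(0) [0.863839 - (0.303511)(0.351351)] = c_0 = 4
  gamma(0) * 0.7572 = 4
  gamma(0) = 4 / 0.7572 = 5.28262.
  gamma(1) = A gamma(0) = (0.351351)(5.28262) = 1.856056.
Therefore gamma(1) = 1.8561 (to 4 decimal places).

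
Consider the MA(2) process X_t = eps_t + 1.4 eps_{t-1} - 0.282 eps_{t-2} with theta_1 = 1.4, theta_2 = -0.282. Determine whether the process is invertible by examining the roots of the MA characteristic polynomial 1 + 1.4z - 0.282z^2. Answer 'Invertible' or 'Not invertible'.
\text{Not invertible}

The MA(q) characteristic polynomial is P(z) = 1 + 1.4z - 0.282z^2.
Invertibility requires all roots to lie outside the unit circle, i.e. |z| > 1 for every root.
Set 1 + (1.4) z + (-0.282) z^2 = 0, i.e. a z^2 + b z + c = 0 with a = -0.282, b = 1.4, c = 1.
Discriminant D = b^2 - 4ac = (1.4)^2 - 4*(-0.282)*1 = 1.96 - (-1.128) = 3.088.
D >= 0, so the roots are real: z = (-b +/- sqrt(D)) / (2a) = (-1.4 +/- 1.757271) / (-0.564).
  z_1 = (-1.4 + 1.757271) / (-0.564) = -0.6335,   |z_1| = 0.6335.
  z_2 = (-1.4 - 1.757271) / (-0.564) = 5.598,   |z_2| = 5.598.
Moduli of all roots: 0.6335, 5.5980.
All moduli strictly greater than 1? No.
Verdict: Not invertible.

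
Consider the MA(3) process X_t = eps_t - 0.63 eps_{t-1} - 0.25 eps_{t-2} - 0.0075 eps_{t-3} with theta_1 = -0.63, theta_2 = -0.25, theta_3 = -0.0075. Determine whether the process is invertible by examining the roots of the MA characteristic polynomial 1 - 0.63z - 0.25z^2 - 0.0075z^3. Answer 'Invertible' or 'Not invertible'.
\text{Invertible}

The MA(q) characteristic polynomial is P(z) = 1 - 0.63z - 0.25z^2 - 0.0075z^3.
Invertibility requires all roots to lie outside the unit circle, i.e. |z| > 1 for every root.
Degree 3: look for a simple real root z0 first, then factor out (1 - z/z0) and solve the remaining quadratic.
Testing z0 = -4: P(-4) = 1 + (-0.63)(-4) + (-0.25)(-4)^2 + (-0.0075)(-4)^3
  = 1 + (2.52) + (-4) + (0.48) = 0.  So z_0 = -4 is a root, |z_0| = 4.
Divide out the factor (1 + 0.25 z) = (1 - z/z0) (since 1/z0 = -0.25):
  P(z) = (1 + 0.25 z)(1 + (-0.88) z + (-0.03) z^2)
  [check: z-coef -0.88 - (-0.25) = -0.63; z^2-coef -0.03 - (-0.25)(-0.88) = -0.25; z^3-coef -(-0.25)(-0.03) = -0.0075.]
Remaining roots from the quadratic factor 1 + (-0.88) z + (-0.03) z^2:
  Set 1 + (-0.88) z + (-0.03) z^2 = 0, i.e. a z^2 + b z + c = 0 with a = -0.03, b = -0.88, c = 1.
  Discriminant D = b^2 - 4ac = (-0.88)^2 - 4*(-0.03)*1 = 0.7744 - (-0.12) = 0.8944.
  D >= 0, so the roots are real: z = (-b +/- sqrt(D)) / (2a) = (0.88 +/- 0.945727) / (-0.06).
    z_1 = (0.88 + 0.945727) / (-0.06) = -30.4288,   |z_1| = 30.4288.
    z_2 = (0.88 - 0.945727) / (-0.06) = 1.0955,   |z_2| = 1.0955.
Moduli of all roots: 4.0000, 30.4288, 1.0955.
All moduli strictly greater than 1? Yes.
Verdict: Invertible.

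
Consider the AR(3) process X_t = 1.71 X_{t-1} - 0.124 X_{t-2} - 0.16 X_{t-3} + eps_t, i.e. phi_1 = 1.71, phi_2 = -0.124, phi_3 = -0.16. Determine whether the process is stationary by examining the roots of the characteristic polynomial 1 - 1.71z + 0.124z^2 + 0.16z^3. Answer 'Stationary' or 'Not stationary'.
\text{Not stationary}

The AR(p) characteristic polynomial is P(z) = 1 - 1.71z + 0.124z^2 + 0.16z^3.
Stationarity requires all roots to lie outside the unit circle, i.e. |z| > 1 for every root.
Degree 3: look for a simple real root z0 first, then factor out (1 - z/z0) and solve the remaining quadratic.
Testing z0 = 2.5: P(2.5) = 1 + (-1.71)(2.5) + (0.124)(2.5)^2 + (0.16)(2.5)^3
  = 1 + (-4.275) + (0.775) + (2.5) = 0.  So z_0 = 2.5 is a root, |z_0| = 2.5.
Divide out the factor (1 - 0.4 z) = (1 - z/z0) (since 1/z0 = 0.4):
  P(z) = (1 - 0.4 z)(1 + (-1.31) z + (-0.4) z^2)
  [check: z-coef -1.31 - (0.4) = -1.71; z^2-coef -0.4 - (0.4)(-1.31) = 0.124; z^3-coef -(0.4)(-0.4) = 0.16.]
Remaining roots from the quadratic factor 1 + (-1.31) z + (-0.4) z^2:
  Set 1 + (-1.31) z + (-0.4) z^2 = 0, i.e. a z^2 + b z + c = 0 with a = -0.4, b = -1.31, c = 1.
  Discriminant D = b^2 - 4ac = (-1.31)^2 - 4*(-0.4)*1 = 1.7161 - (-1.6) = 3.3161.
  D >= 0, so the roots are real: z = (-b +/- sqrt(D)) / (2a) = (1.31 +/- 1.821016) / (-0.8).
    z_1 = (1.31 + 1.821016) / (-0.8) = -3.9138,   |z_1| = 3.9138.
    z_2 = (1.31 - 1.821016) / (-0.8) = 0.6388,   |z_2| = 0.6388.
Moduli of all roots: 2.5000, 3.9138, 0.6388.
All moduli strictly greater than 1? No.
Verdict: Not stationary.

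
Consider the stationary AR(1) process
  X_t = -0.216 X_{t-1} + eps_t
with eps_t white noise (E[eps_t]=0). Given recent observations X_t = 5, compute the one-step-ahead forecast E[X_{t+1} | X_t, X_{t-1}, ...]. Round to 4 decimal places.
E[X_{t+1} \mid \mathcal F_t] = -1.0800

For an AR(p) model X_t = c + sum_i phi_i X_{t-i} + eps_t, the
one-step-ahead conditional mean is
  E[X_{t+1} | X_t, ...] = c + sum_i phi_i X_{t+1-i}.
Substitute known values:
  E[X_{t+1} | ...] = (-0.216) * (5)
                   = -1.0800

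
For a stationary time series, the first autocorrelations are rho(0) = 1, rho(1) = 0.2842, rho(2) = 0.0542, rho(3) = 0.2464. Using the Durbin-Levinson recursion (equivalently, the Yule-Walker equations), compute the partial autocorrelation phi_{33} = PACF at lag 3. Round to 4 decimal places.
\phi_{33} = 0.2600

The PACF at lag k is phi_{kk}, the last component of the solution
to the Yule-Walker system G_k phi = r_k where
  (G_k)_{ij} = rho(|i - j|), (r_k)_i = rho(i), i,j = 1..k.
Equivalently, Durbin-Levinson gives phi_{kk} iteratively:
  phi_{11} = rho(1)
  phi_{kk} = [rho(k) - sum_{j=1..k-1} phi_{k-1,j} rho(k-j)]
            / [1 - sum_{j=1..k-1} phi_{k-1,j} rho(j)],
  phi_{k,j} = phi_{k-1,j} - phi_{kk} phi_{k-1,k-j},  j = 1..k-1.
Step k = 1:
  phi_11 = rho(1) = 0.2842.
Step k = 2:
  phi_22 = [rho(2) - phi_11 rho(1)] / [1 - phi_11 rho(1)] = [0.0542 - (0.2842)(0.2842)] / [1 - (0.2842)(0.2842)]
         = -0.02656964 / 0.91923036 = -0.028904.
  Update: phi_21 = phi_11 - phi_22 phi_11 = 0.2842 - (-0.028904)(0.2842) = 0.292415.
Step k = 3:
  phi_33 = [rho(3) - phi_21 rho(2) - phi_22 rho(1)] / [1 - phi_21 rho(1) - phi_22 rho(2)]
    numerator   = 0.2464 - (0.292415)(0.0542) - (-0.028904)(0.2842) = 0.23876571
    denominator = 1 - (0.292415)(0.2842) - (-0.028904)(0.0542) = 0.91846239
  phi_33 = 0.23876571 / 0.91846239 = 0.26.
Therefore phi_{33} = 0.2600.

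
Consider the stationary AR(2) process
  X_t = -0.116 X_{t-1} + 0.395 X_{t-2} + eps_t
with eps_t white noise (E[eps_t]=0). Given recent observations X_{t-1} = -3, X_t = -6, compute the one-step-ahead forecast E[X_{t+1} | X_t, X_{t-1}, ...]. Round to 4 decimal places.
E[X_{t+1} \mid \mathcal F_t] = -0.4890

For an AR(p) model X_t = c + sum_i phi_i X_{t-i} + eps_t, the
one-step-ahead conditional mean is
  E[X_{t+1} | X_t, ...] = c + sum_i phi_i X_{t+1-i}.
Substitute known values:
  E[X_{t+1} | ...] = (-0.116) * (-6) + (0.395) * (-3)
                   = -0.4890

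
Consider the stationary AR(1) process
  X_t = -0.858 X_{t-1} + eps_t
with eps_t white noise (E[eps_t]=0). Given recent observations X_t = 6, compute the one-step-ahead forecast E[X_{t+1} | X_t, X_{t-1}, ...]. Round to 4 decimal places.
E[X_{t+1} \mid \mathcal F_t] = -5.1480

For an AR(p) model X_t = c + sum_i phi_i X_{t-i} + eps_t, the
one-step-ahead conditional mean is
  E[X_{t+1} | X_t, ...] = c + sum_i phi_i X_{t+1-i}.
Substitute known values:
  E[X_{t+1} | ...] = (-0.858) * (6)
                   = -5.1480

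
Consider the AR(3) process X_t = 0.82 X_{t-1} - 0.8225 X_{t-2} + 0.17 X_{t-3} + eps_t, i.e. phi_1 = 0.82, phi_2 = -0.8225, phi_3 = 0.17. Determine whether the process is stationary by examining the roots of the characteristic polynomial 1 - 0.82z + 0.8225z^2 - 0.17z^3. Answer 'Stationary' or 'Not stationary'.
\text{Stationary}

The AR(p) characteristic polynomial is P(z) = 1 - 0.82z + 0.8225z^2 - 0.17z^3.
Stationarity requires all roots to lie outside the unit circle, i.e. |z| > 1 for every root.
Degree 3: look for a simple real root z0 first, then factor out (1 - z/z0) and solve the remaining quadratic.
Testing z0 = 4: P(4) = 1 + (-0.82)(4) + (0.8225)(4)^2 + (-0.17)(4)^3
  = 1 + (-3.28) + (13.16) + (-10.88) = 0.  So z_0 = 4 is a root, |z_0| = 4.
Divide out the factor (1 - 0.25 z) = (1 - z/z0) (since 1/z0 = 0.25):
  P(z) = (1 - 0.25 z)(1 + (-0.57) z + (0.68) z^2)
  [check: z-coef -0.57 - (0.25) = -0.82; z^2-coef 0.68 - (0.25)(-0.57) = 0.8225; z^3-coef -(0.25)(0.68) = -0.17.]
Remaining roots from the quadratic factor 1 + (-0.57) z + (0.68) z^2:
  Set 1 + (-0.57) z + (0.68) z^2 = 0, i.e. a z^2 + b z + c = 0 with a = 0.68, b = -0.57, c = 1.
  Discriminant D = b^2 - 4ac = (-0.57)^2 - 4*(0.68)*1 = 0.3249 - (2.72) = -2.3951.
  D < 0, so the roots are the complex-conjugate pair z = (-b +/- i sqrt(-D)) / (2a) = 0.4191 +/- 1.1379i.
  For a conjugate pair |z|^2 = z * conj(z) = (product of roots) = c/a = 1/(0.68) = 1.470588, so |z| = sqrt(1.470588) = 1.2127 for both roots.
Moduli of all roots: 4.0000, 1.2127, 1.2127.
All moduli strictly greater than 1? Yes.
Verdict: Stationary.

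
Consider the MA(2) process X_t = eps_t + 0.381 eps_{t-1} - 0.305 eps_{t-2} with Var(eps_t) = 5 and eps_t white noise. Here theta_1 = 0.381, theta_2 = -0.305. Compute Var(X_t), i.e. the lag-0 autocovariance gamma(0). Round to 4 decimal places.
\gamma(0) = 6.1909

For an MA(q) process X_t = eps_t + sum_i theta_i eps_{t-i} with
Var(eps_t) = sigma^2, the variance is
  gamma(0) = sigma^2 * (1 + sum_i theta_i^2).
  sum_i theta_i^2 = (0.381)^2 + (-0.305)^2 = 0.145161 + 0.093025 = 0.238186.
  gamma(0) = 5 * (1 + 0.238186) = 5 * 1.238186 = 6.19093, which rounds to 6.1909.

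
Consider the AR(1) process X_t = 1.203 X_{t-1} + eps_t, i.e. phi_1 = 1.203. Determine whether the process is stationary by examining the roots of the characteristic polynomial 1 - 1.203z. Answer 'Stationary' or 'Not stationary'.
\text{Not stationary}

The AR(p) characteristic polynomial is P(z) = 1 - 1.203z.
Stationarity requires all roots to lie outside the unit circle, i.e. |z| > 1 for every root.
This is linear in z: 1 + (-1.203) z = 0  =>  z = -1/(-1.203) = 0.831255,  |z| = 0.831255.
Moduli of all roots: 0.8313.
All moduli strictly greater than 1? No.
Verdict: Not stationary.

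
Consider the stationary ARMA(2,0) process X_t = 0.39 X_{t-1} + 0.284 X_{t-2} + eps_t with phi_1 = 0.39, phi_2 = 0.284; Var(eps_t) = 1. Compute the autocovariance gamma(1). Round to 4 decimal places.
\gamma(1) = 0.8424

Multiply the model equation by X_{t-k} and take expectations. With theta_0 = psi_0 = 1 and psi_j the MA(infinity) weights, this gives
  gamma(k) - sum_i phi_i gamma(k-i) = c_k,
  c_k = sigma^2 * sum_{j=k..q} theta_j psi_{j-k}   (c_k = 0 for k > q),
using gamma(-m) = gamma(m).
Pure AR (q = 0): c_0 = sigma^2 = 1, c_k = 0 for k >= 1.
Equations for k = 0, 1, 2 (AR order 2, c_2 = 0):
  (E0) gamma(0) = phi_1 gamma(1) + phi_2 gamma(2) + c_0
  (E1) gamma(1) = phi_1 gamma(0) + phi_2 gamma(1) + c_1
  (E2) gamma(2) = phi_1 gamma(1) + phi_2 gamma(0)
From (E1): gamma(1) = A gamma(0) + B with
  A = phi_1 / (1 - phi_2) = 0.39 / 0.716 = 0.544693,   B = c_1 / (1 - phi_2) = 0 / 0.716 = 0.
Insert (E2) into (E0): gamma(0) (1 - phi_2^2) = phi_1 (1 + phi_2) gamma(1) + c_0.
  phi_1 (1 + phi_2) = (0.39)(1.284) = 0.50076,   1 - phi_2^2 = 0.919344.
Replace gamma(1) by A gamma(0) + B and collect gamma(0):
  gamma(0) [0.919344 - (0.50076)(0.544693)] = c_0 = 1
  gamma(0) * 0.646584 = 1
  gamma(0) = 1 / 0.646584 = 1.54659.
  gamma(1) = A gamma(0) = (0.544693)(1.54659) = 0.842416.
Therefore gamma(1) = 0.8424 (to 4 decimal places).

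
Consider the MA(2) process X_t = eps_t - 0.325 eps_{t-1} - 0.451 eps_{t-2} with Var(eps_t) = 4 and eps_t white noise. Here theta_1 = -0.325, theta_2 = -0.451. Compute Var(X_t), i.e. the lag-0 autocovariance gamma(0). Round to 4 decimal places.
\gamma(0) = 5.2361

For an MA(q) process X_t = eps_t + sum_i theta_i eps_{t-i} with
Var(eps_t) = sigma^2, the variance is
  gamma(0) = sigma^2 * (1 + sum_i theta_i^2).
  sum_i theta_i^2 = (-0.325)^2 + (-0.451)^2 = 0.105625 + 0.203401 = 0.309026.
  gamma(0) = 4 * (1 + 0.309026) = 4 * 1.309026 = 5.236104, which rounds to 5.2361.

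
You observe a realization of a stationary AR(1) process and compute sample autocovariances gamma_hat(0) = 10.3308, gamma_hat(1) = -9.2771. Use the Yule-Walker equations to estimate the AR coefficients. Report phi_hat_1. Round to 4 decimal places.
\hat\phi_{1} = -0.8980

The Yule-Walker equations for an AR(p) process read, in matrix form,
  Gamma_p phi = r_p,   with   (Gamma_p)_{ij} = gamma(|i - j|),
                       (r_p)_i = gamma(i),   i,j = 1..p.
Substitute the sample gammas (Toeplitz matrix and right-hand side of size 1):
  Gamma_p = [[10.3308]]
  r_p     = [-9.2771]
With p = 1 this is the single equation gamma(0) phi_1 = gamma(1):
  phi_hat_1 = gamma(1) / gamma(0) = -9.2771 / 10.3308 = -0.8980.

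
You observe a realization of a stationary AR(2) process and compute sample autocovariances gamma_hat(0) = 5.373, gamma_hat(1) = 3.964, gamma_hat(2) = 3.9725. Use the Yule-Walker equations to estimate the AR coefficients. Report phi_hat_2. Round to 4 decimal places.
\hat\phi_{2} = 0.4280

The Yule-Walker equations for an AR(p) process read, in matrix form,
  Gamma_p phi = r_p,   with   (Gamma_p)_{ij} = gamma(|i - j|),
                       (r_p)_i = gamma(i),   i,j = 1..p.
Substitute the sample gammas (Toeplitz matrix and right-hand side of size 2):
  Gamma_p = [[5.373, 3.964], [3.964, 5.373]]
  r_p     = [3.964, 3.9725]
Written out:
  5.373 phi_1 + 3.964 phi_2 = 3.964
  3.964 phi_1 + 5.373 phi_2 = 3.9725
Solve by Cramer's rule:
  det = gamma(0)^2 - gamma(1)^2 = (5.373)^2 - (3.964)^2 = 28.869129 - 15.713296 = 13.155833
  phi_hat_1 = [gamma(1) gamma(0) - gamma(1) gamma(2)] / det = [(3.964)(5.373) - (3.964)(3.9725)] / 13.155833 = 5.551582 / 13.155833 = 0.422
  phi_hat_2 = [gamma(0) gamma(2) - gamma(1)^2] / det = [(5.373)(3.9725) - (3.964)^2] / 13.155833 = 5.6309465 / 13.155833 = 0.428
So phi_hat = [0.4220, 0.4280].
Therefore phi_hat_2 = 0.4280.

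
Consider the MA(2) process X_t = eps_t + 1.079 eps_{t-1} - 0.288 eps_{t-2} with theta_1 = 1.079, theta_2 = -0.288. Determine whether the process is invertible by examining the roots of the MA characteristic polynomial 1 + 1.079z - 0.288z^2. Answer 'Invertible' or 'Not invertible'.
\text{Not invertible}

The MA(q) characteristic polynomial is P(z) = 1 + 1.079z - 0.288z^2.
Invertibility requires all roots to lie outside the unit circle, i.e. |z| > 1 for every root.
Set 1 + (1.079) z + (-0.288) z^2 = 0, i.e. a z^2 + b z + c = 0 with a = -0.288, b = 1.079, c = 1.
Discriminant D = b^2 - 4ac = (1.079)^2 - 4*(-0.288)*1 = 1.164241 - (-1.152) = 2.316241.
D >= 0, so the roots are real: z = (-b +/- sqrt(D)) / (2a) = (-1.079 +/- 1.52192) / (-0.576).
  z_1 = (-1.079 + 1.52192) / (-0.576) = -0.769,   |z_1| = 0.769.
  z_2 = (-1.079 - 1.52192) / (-0.576) = 4.5155,   |z_2| = 4.5155.
Moduli of all roots: 0.7690, 4.5155.
All moduli strictly greater than 1? No.
Verdict: Not invertible.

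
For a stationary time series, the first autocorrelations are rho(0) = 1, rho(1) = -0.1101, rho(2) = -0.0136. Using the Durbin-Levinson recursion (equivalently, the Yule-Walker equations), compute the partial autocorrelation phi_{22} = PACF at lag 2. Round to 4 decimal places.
\phi_{22} = -0.0260

The PACF at lag k is phi_{kk}, the last component of the solution
to the Yule-Walker system G_k phi = r_k where
  (G_k)_{ij} = rho(|i - j|), (r_k)_i = rho(i), i,j = 1..k.
Equivalently, Durbin-Levinson gives phi_{kk} iteratively:
  phi_{11} = rho(1)
  phi_{kk} = [rho(k) - sum_{j=1..k-1} phi_{k-1,j} rho(k-j)]
            / [1 - sum_{j=1..k-1} phi_{k-1,j} rho(j)],
  phi_{k,j} = phi_{k-1,j} - phi_{kk} phi_{k-1,k-j},  j = 1..k-1.
Step k = 1:
  phi_11 = rho(1) = -0.1101.
Step k = 2:
  phi_22 = [rho(2) - phi_11 rho(1)] / [1 - phi_11 rho(1)] = [-0.0136 - (-0.1101)(-0.1101)] / [1 - (-0.1101)(-0.1101)]
         = -0.02572201 / 0.98787799 = -0.026.
Therefore phi_{22} = -0.0260.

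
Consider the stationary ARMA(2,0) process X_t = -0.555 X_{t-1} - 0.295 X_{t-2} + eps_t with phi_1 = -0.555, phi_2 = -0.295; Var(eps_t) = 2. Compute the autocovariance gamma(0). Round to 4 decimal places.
\gamma(0) = 2.6835

Multiply the model equation by X_{t-k} and take expectations. With theta_0 = psi_0 = 1 and psi_j the MA(infinity) weights, this gives
  gamma(k) - sum_i phi_i gamma(k-i) = c_k,
  c_k = sigma^2 * sum_{j=k..q} theta_j psi_{j-k}   (c_k = 0 for k > q),
using gamma(-m) = gamma(m).
Pure AR (q = 0): c_0 = sigma^2 = 2, c_k = 0 for k >= 1.
Equations for k = 0, 1, 2 (AR order 2, c_2 = 0):
  (E0) gamma(0) = phi_1 gamma(1) + phi_2 gamma(2) + c_0
  (E1) gamma(1) = phi_1 gamma(0) + phi_2 gamma(1) + c_1
  (E2) gamma(2) = phi_1 gamma(1) + phi_2 gamma(0)
From (E1): gamma(1) = A gamma(0) + B with
  A = phi_1 / (1 - phi_2) = -0.555 / 1.295 = -0.428571,   B = c_1 / (1 - phi_2) = 0 / 1.295 = 0.
Insert (E2) into (E0): gamma(0) (1 - phi_2^2) = phi_1 (1 + phi_2) gamma(1) + c_0.
  phi_1 (1 + phi_2) = (-0.555)(0.705) = -0.391275,   1 - phi_2^2 = 0.912975.
Replace gamma(1) by A gamma(0) + B and collect gamma(0):
  gamma(0) [0.912975 - (-0.391275)(-0.428571)] = c_0 = 2
  gamma(0) * 0.745286 = 2
  gamma(0) = 2 / 0.745286 = 2.683535.
Therefore gamma(0) = 2.6835 (to 4 decimal places).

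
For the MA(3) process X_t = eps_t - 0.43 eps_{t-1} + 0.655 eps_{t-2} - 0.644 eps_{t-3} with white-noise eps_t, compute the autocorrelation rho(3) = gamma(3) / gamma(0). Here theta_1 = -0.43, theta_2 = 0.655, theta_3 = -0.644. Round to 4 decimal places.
\rho(3) = -0.3175

For an MA(q) process with theta_0 = 1, the autocovariance is
  gamma(k) = sigma^2 * sum_{i=0..q-k} theta_i * theta_{i+k},
and rho(k) = gamma(k) / gamma(0). Sigma^2 cancels.
  numerator   = (1)*(-0.644) = -0.644.
  denominator = (1)^2 + (-0.43)^2 + (0.655)^2 + (-0.644)^2 = 2.028661.
  rho(3) = -0.644 / 2.028661 = -0.3175.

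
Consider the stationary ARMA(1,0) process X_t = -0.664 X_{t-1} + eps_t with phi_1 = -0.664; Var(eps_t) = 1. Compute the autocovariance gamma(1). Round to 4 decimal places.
\gamma(1) = -1.1876

Multiply the model equation by X_{t-k} and take expectations. With theta_0 = psi_0 = 1 and psi_j the MA(infinity) weights, this gives
  gamma(k) - sum_i phi_i gamma(k-i) = c_k,
  c_k = sigma^2 * sum_{j=k..q} theta_j psi_{j-k}   (c_k = 0 for k > q),
using gamma(-m) = gamma(m).
Pure AR (q = 0): c_0 = sigma^2 = 1, c_k = 0 for k >= 1.
Equations for k = 0 and k = 1 (AR order 1):
  gamma(0) = phi_1 gamma(1) + c_0
  gamma(1) = phi_1 gamma(0) + c_1
Substituting the second into the first: gamma(0) (1 - phi_1^2) = c_0 + phi_1 c_1, so
  gamma(0) = c_0 / (1 - phi_1^2) = 1 / (1 - (-0.664)^2) = 1 / 0.559104 = 1.788576.
  gamma(1) = phi_1 gamma(0) = (-0.664)(1.788576) = -1.187614.
Therefore gamma(1) = -1.1876 (to 4 decimal places).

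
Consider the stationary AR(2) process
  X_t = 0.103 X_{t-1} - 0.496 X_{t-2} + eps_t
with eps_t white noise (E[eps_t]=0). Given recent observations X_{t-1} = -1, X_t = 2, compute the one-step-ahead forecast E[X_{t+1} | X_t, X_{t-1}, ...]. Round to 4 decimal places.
E[X_{t+1} \mid \mathcal F_t] = 0.7020

For an AR(p) model X_t = c + sum_i phi_i X_{t-i} + eps_t, the
one-step-ahead conditional mean is
  E[X_{t+1} | X_t, ...] = c + sum_i phi_i X_{t+1-i}.
Substitute known values:
  E[X_{t+1} | ...] = (0.103) * (2) + (-0.496) * (-1)
                   = 0.7020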